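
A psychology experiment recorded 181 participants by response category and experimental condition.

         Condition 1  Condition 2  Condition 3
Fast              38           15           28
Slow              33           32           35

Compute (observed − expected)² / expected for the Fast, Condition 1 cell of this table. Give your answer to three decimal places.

Row total (Fast) = 81; column total (Condition 1) = 71; N = 181.
Expected count E = 81 × 71 / 181 = 31.7735.
Contribution = (O − E)²/E = (38 − 31.7735)² / 31.7735 = 1.220.

1.220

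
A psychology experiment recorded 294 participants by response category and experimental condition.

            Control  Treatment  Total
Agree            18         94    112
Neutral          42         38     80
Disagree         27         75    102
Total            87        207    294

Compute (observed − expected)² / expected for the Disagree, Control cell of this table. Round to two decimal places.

0.34

Row total (Disagree) = 102; column total (Control) = 87; N = 294.
Expected count E = 102 × 87 / 294 = 30.1837.
Contribution = (O − E)²/E = (27 − 30.1837)² / 30.1837 = 0.34.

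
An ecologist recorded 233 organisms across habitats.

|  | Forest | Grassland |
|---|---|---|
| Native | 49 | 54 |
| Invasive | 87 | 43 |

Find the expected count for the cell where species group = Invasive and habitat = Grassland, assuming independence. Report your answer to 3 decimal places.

Row total (Invasive) = 130; column total (Grassland) = 97; grand total N = 233.
Expected count = (row total × column total) / N = 130 × 97 / 233 = 54.120.

54.120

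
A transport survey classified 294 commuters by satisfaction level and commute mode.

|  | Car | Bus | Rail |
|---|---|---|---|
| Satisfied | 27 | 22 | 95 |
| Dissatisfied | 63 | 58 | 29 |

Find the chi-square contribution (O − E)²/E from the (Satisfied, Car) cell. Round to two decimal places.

Row total (Satisfied) = 144; column total (Car) = 90; N = 294.
Expected count E = 144 × 90 / 294 = 44.082.
Contribution = (O − E)²/E = (27 − 44.082)² / 44.082 = 6.62.

6.62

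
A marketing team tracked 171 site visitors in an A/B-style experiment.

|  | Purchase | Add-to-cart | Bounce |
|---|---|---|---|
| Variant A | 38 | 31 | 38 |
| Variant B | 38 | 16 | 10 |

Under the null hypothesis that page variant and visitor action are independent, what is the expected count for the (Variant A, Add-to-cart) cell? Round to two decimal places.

Row total (Variant A) = 107; column total (Add-to-cart) = 47; grand total N = 171.
Expected count = (row total × column total) / N = 107 × 47 / 171 = 29.41.

29.41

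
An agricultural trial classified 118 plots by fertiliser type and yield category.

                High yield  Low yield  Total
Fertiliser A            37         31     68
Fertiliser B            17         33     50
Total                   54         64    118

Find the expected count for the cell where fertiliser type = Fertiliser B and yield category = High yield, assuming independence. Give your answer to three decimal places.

Row total (Fertiliser B) = 50; column total (High yield) = 54; grand total N = 118.
Expected count = (row total × column total) / N = 50 × 54 / 118 = 22.881.

22.881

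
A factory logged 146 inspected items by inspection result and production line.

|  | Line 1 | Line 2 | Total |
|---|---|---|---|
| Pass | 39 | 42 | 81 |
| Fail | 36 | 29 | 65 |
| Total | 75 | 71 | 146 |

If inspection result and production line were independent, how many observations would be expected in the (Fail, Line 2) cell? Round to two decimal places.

31.61

Row total (Fail) = 65; column total (Line 2) = 71; grand total N = 146.
Expected count = (row total × column total) / N = 65 × 71 / 146 = 31.61.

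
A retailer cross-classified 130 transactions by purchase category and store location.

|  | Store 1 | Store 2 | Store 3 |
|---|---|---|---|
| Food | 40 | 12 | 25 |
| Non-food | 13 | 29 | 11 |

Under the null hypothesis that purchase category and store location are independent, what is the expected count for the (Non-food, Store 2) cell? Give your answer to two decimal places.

16.72

Row total (Non-food) = 53; column total (Store 2) = 41; grand total N = 130.
Expected count = (row total × column total) / N = 53 × 41 / 130 = 16.72.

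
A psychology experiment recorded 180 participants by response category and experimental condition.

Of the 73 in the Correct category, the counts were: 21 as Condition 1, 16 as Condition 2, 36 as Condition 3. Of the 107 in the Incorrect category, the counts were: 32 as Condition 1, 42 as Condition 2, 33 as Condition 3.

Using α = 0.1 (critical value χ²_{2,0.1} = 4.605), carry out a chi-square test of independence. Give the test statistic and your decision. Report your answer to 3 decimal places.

Row totals: 73, 107. Column totals: 53, 58, 69. Grand total N = 180.
Expected counts (row total × column total / N):
  Correct, Condition 1: 73×53/180 = 21.4944
  Correct, Condition 2: 73×58/180 = 23.5222
  Correct, Condition 3: 73×69/180 = 27.9833
  Incorrect, Condition 1: 107×53/180 = 31.5056
  Incorrect, Condition 2: 107×58/180 = 34.4778
  Incorrect, Condition 3: 107×69/180 = 41.0167
Contributions (O − E)²/E:
  (21 − 21.4944)²/21.4944 = 0.0114
  (16 − 23.5222)²/23.5222 = 2.4055
  (36 − 27.9833)²/27.9833 = 2.2966
  (32 − 31.5056)²/31.5056 = 0.0078
  (42 − 34.4778)²/34.4778 = 1.6412
  (33 − 41.0167)²/41.0167 = 1.5669
χ² = 0.0114 + 2.4055 + 2.2966 + 0.0078 + 1.6412 + 1.5669 = 7.929
df = (2−1)(3−1) = 2. Since 7.929 > 4.605, reject the null hypothesis of independence at α = 0.1.

7.929; reject H₀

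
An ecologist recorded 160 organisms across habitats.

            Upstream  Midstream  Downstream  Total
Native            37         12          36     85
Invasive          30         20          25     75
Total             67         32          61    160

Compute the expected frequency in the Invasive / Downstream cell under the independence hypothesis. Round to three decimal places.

Row total (Invasive) = 75; column total (Downstream) = 61; grand total N = 160.
Expected count = (row total × column total) / N = 75 × 61 / 160 = 28.594.

28.594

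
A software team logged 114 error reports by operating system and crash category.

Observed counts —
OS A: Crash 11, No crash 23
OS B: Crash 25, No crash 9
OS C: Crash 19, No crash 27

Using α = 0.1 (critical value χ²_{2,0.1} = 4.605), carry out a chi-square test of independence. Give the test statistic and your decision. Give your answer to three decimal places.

Row totals: 34, 34, 46. Column totals: 55, 59. Grand total N = 114.
Expected counts (row total × column total / N):
  OS A, Crash: 34×55/114 = 16.4035
  OS A, No crash: 34×59/114 = 17.5965
  OS B, Crash: 34×55/114 = 16.4035
  OS B, No crash: 34×59/114 = 17.5965
  OS C, Crash: 46×55/114 = 22.1930
  OS C, No crash: 46×59/114 = 23.8070
Contributions (O − E)²/E:
  (11 − 16.4035)²/16.4035 = 1.7800
  (23 − 17.5965)²/17.5965 = 1.6593
  (25 − 16.4035)²/16.4035 = 4.5051
  (9 − 17.5965)²/17.5965 = 4.1997
  (19 − 22.1930)²/22.1930 = 0.4594
  (27 − 23.8070)²/23.8070 = 0.4282
χ² = 1.7800 + 1.6593 + 4.5051 + 4.1997 + 0.4594 + 0.4282 = 13.032
df = (3−1)(2−1) = 2. Since 13.032 > 4.605, reject the null hypothesis of independence at α = 0.1.

13.032; reject H₀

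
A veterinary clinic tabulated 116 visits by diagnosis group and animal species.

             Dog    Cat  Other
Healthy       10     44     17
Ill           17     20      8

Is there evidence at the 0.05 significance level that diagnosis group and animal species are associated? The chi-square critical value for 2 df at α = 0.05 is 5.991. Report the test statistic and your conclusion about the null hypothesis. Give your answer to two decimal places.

Row totals: 71, 45. Column totals: 27, 64, 25. Grand total N = 116.
Expected counts (row total × column total / N):
  Healthy, Dog: 71×27/116 = 16.5259
  Healthy, Cat: 71×64/116 = 39.1724
  Healthy, Other: 71×25/116 = 15.3017
  Ill, Dog: 45×27/116 = 10.4741
  Ill, Cat: 45×64/116 = 24.8276
  Ill, Other: 45×25/116 = 9.6983
Contributions (O − E)²/E:
  (10 − 16.5259)²/16.5259 = 2.5770
  (44 − 39.1724)²/39.1724 = 0.5950
  (17 − 15.3017)²/15.3017 = 0.1885
  (17 − 10.4741)²/10.4741 = 4.0660
  (20 − 24.8276)²/24.8276 = 0.9387
  (8 − 9.6983)²/9.6983 = 0.2974
χ² = 2.5770 + 0.5950 + 0.1885 + 4.0660 + 0.9387 + 0.2974 = 8.66
df = (2−1)(3−1) = 2. Since 8.66 > 5.991, reject the null hypothesis of independence at α = 0.05.

8.66; reject H₀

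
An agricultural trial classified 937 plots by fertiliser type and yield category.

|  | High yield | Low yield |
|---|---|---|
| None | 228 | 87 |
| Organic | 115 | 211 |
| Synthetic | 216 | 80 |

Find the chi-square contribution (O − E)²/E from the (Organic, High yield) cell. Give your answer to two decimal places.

32.49

Row total (Organic) = 326; column total (High yield) = 559; N = 937.
Expected count E = 326 × 559 / 937 = 194.487.
Contribution = (O − E)²/E = (115 − 194.487)² / 194.487 = 32.49.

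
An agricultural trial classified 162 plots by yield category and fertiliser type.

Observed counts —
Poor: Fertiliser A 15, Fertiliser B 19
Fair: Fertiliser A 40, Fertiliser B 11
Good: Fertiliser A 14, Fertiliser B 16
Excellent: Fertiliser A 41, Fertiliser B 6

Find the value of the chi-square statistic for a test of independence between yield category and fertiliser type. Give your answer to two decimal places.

25.68

Row totals: 34, 51, 30, 47. Column totals: 110, 52. Grand total N = 162.
Expected counts (row total × column total / N):
  Poor, Fertiliser A: 34×110/162 = 23.086
  Poor, Fertiliser B: 34×52/162 = 10.914
  Fair, Fertiliser A: 51×110/162 = 34.630
  Fair, Fertiliser B: 51×52/162 = 16.370
  Good, Fertiliser A: 30×110/162 = 20.370
  Good, Fertiliser B: 30×52/162 = 9.630
  Excellent, Fertiliser A: 47×110/162 = 31.914
  Excellent, Fertiliser B: 47×52/162 = 15.086
Contributions (O − E)²/E:
  (15 − 23.086)²/23.086 = 2.8322
  (19 − 10.914)²/10.914 = 5.9908
  (40 − 34.630)²/34.630 = 0.8327
  (11 − 16.370)²/16.370 = 1.7616
  (14 − 20.370)²/20.370 = 1.9920
  (16 − 9.630)²/9.630 = 4.2136
  (41 − 31.914)²/31.914 = 2.5868
  (6 − 15.086)²/15.086 = 5.4723
χ² = 2.8322 + 5.9908 + 0.8327 + 1.7616 + 1.9920 + 4.2136 + 2.5868 + 5.4723 = 25.68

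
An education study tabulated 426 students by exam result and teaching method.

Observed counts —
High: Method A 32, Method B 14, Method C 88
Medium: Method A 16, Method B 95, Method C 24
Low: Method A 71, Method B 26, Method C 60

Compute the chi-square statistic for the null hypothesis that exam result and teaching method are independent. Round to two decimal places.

Row totals: 134, 135, 157. Column totals: 119, 135, 172. Grand total N = 426.
Expected counts (row total × column total / N):
  High, Method A: 134×119/426 = 37.432
  High, Method B: 134×135/426 = 42.465
  High, Method C: 134×172/426 = 54.103
  Medium, Method A: 135×119/426 = 37.711
  Medium, Method B: 135×135/426 = 42.782
  Medium, Method C: 135×172/426 = 54.507
  Low, Method A: 157×119/426 = 43.857
  Low, Method B: 157×135/426 = 49.754
  Low, Method C: 157×172/426 = 63.390
Contributions (O − E)²/E:
  (32 − 37.432)²/37.432 = 0.7883
  (14 − 42.465)²/42.465 = 19.0806
  (88 − 54.103)²/54.103 = 21.2374
  (16 − 37.711)²/37.711 = 12.4995
  (95 − 42.782)²/42.782 = 63.7352
  (24 − 54.507)²/54.507 = 17.0745
  (71 − 43.857)²/43.857 = 16.7987
  (26 − 49.754)²/49.754 = 11.3408
  (60 − 63.390)²/63.390 = 0.1813
χ² = 0.7883 + 19.0806 + 21.2374 + 12.4995 + 63.7352 + 17.0745 + 16.7987 + 11.3408 + 0.1813 = 162.74

162.74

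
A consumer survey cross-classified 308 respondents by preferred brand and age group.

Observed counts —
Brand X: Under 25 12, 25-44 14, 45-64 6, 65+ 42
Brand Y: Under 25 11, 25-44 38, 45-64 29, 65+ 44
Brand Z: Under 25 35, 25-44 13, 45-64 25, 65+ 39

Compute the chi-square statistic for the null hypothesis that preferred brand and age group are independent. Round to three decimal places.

Row totals: 74, 122, 112. Column totals: 58, 65, 60, 125. Grand total N = 308.
Expected counts (row total × column total / N):
  Brand X, Under 25: 74×58/308 = 13.9351
  Brand X, 25-44: 74×65/308 = 15.6169
  Brand X, 45-64: 74×60/308 = 14.4156
  Brand X, 65+: 74×125/308 = 30.0325
  Brand Y, Under 25: 122×58/308 = 22.9740
  Brand Y, 25-44: 122×65/308 = 25.7468
  Brand Y, 45-64: 122×60/308 = 23.7662
  Brand Y, 65+: 122×125/308 = 49.5130
  Brand Z, Under 25: 112×58/308 = 21.0909
  Brand Z, 25-44: 112×65/308 = 23.6364
  Brand Z, 45-64: 112×60/308 = 21.8182
  Brand Z, 65+: 112×125/308 = 45.4545
Contributions (O − E)²/E:
  (12 − 13.9351)²/13.9351 = 0.2687
  (14 − 15.6169)²/15.6169 = 0.1674
  (6 − 14.4156)²/14.4156 = 4.9129
  (42 − 30.0325)²/30.0325 = 4.7689
  (11 − 22.9740)²/22.9740 = 6.2408
  (38 − 25.7468)²/25.7468 = 5.8314
  (29 − 23.7662)²/23.7662 = 1.1526
  (44 − 49.5130)²/49.5130 = 0.6138
  (35 − 21.0909)²/21.0909 = 9.1728
  (13 − 23.6364)²/23.6364 = 4.7864
  (25 − 21.8182)²/21.8182 = 0.4640
  (39 − 45.4545)²/45.4545 = 0.9165
χ² = 0.2687 + 0.1674 + 4.9129 + 4.7689 + 6.2408 + 5.8314 + 1.1526 + 0.6138 + 9.1728 + 4.7864 + 0.4640 + 0.9165 = 39.296

39.296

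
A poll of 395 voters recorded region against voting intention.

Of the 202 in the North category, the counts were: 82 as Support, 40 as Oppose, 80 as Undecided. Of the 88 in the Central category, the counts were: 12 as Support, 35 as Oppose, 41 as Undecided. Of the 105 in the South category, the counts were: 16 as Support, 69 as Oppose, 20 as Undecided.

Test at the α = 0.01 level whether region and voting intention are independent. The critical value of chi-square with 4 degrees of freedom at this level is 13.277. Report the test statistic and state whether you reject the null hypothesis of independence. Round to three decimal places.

76.395; reject H₀

Row totals: 202, 88, 105. Column totals: 110, 144, 141. Grand total N = 395.
Expected counts (row total × column total / N):
  North, Support: 202×110/395 = 56.2532
  North, Oppose: 202×144/395 = 73.6405
  North, Undecided: 202×141/395 = 72.1063
  Central, Support: 88×110/395 = 24.5063
  Central, Oppose: 88×144/395 = 32.0810
  Central, Undecided: 88×141/395 = 31.4127
  South, Support: 105×110/395 = 29.2405
  South, Oppose: 105×144/395 = 38.2785
  South, Undecided: 105×141/395 = 37.4810
Contributions (O − E)²/E:
  (82 − 56.2532)²/56.2532 = 11.7842
  (40 − 73.6405)²/73.6405 = 15.3677
  (80 − 72.1063)²/72.1063 = 0.8641
  (12 − 24.5063)²/24.5063 = 6.3823
  (35 − 32.0810)²/32.0810 = 0.2656
  (41 − 31.4127)²/31.4127 = 2.9261
  (16 − 29.2405)²/29.2405 = 5.9955
  (69 − 38.2785)²/38.2785 = 24.6564
  (20 − 37.4810)²/37.4810 = 8.1531
χ² = 11.7842 + 15.3677 + 0.8641 + 6.3823 + 0.2656 + 2.9261 + 5.9955 + 24.6564 + 8.1531 = 76.395
df = (3−1)(3−1) = 4. Since 76.395 > 13.277, reject the null hypothesis of independence at α = 0.01.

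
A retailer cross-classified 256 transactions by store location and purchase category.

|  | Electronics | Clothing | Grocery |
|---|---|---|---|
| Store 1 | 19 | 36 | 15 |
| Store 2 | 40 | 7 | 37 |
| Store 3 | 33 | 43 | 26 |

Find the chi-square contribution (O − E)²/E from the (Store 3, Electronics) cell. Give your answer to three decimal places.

Row total (Store 3) = 102; column total (Electronics) = 92; N = 256.
Expected count E = 102 × 92 / 256 = 36.6562.
Contribution = (O − E)²/E = (33 − 36.6562)² / 36.6562 = 0.365.

0.365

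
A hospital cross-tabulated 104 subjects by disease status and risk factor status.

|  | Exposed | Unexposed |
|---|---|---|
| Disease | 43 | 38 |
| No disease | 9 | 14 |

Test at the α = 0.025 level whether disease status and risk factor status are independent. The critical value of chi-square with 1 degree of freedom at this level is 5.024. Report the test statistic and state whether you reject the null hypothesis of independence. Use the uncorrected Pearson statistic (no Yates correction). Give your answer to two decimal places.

Row totals: 81, 23. Column totals: 52, 52. Grand total N = 104.
Expected counts (row total × column total / N):
  Disease, Exposed: 81×52/104 = 40.500
  Disease, Unexposed: 81×52/104 = 40.500
  No disease, Exposed: 23×52/104 = 11.500
  No disease, Unexposed: 23×52/104 = 11.500
Contributions (O − E)²/E:
  (43 − 40.500)²/40.500 = 0.1543
  (38 − 40.500)²/40.500 = 0.1543
  (9 − 11.500)²/11.500 = 0.5435
  (14 − 11.500)²/11.500 = 0.5435
χ² = 0.1543 + 0.1543 + 0.5435 + 0.5435 = 1.40
df = (2−1)(2−1) = 1. Since 1.40 < 5.024, fail to reject the null hypothesis of independence at α = 0.025.

1.40; fail to reject H₀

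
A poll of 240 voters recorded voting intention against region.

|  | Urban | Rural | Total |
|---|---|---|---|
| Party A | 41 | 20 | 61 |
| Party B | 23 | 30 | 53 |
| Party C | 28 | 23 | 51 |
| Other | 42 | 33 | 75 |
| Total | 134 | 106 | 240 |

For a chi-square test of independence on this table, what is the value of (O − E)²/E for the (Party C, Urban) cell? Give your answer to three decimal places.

0.008

Row total (Party C) = 51; column total (Urban) = 134; N = 240.
Expected count E = 51 × 134 / 240 = 28.4750.
Contribution = (O − E)²/E = (28 − 28.4750)² / 28.4750 = 0.008.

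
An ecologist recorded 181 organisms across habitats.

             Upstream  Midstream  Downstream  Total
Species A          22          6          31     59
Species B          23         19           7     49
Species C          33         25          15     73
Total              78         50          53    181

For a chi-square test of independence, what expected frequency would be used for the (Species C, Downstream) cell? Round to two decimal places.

Row total (Species C) = 73; column total (Downstream) = 53; grand total N = 181.
Expected count = (row total × column total) / N = 73 × 53 / 181 = 21.38.

21.38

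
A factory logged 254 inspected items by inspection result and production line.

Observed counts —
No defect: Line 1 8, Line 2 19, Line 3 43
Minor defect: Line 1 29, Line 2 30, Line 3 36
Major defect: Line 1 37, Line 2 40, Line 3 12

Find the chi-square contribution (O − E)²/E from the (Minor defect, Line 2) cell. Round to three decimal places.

Row total (Minor defect) = 95; column total (Line 2) = 89; N = 254.
Expected count E = 95 × 89 / 254 = 33.2874.
Contribution = (O − E)²/E = (30 − 33.2874)² / 33.2874 = 0.325.

0.325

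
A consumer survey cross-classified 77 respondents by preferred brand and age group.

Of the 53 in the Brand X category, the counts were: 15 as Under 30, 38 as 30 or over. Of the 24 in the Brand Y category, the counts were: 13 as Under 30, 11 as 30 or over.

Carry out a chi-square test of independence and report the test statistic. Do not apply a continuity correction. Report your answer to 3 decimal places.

4.776

Row totals: 53, 24. Column totals: 28, 49. Grand total N = 77.
Expected counts (row total × column total / N):
  Brand X, Under 30: 53×28/77 = 19.2727
  Brand X, 30 or over: 53×49/77 = 33.7273
  Brand Y, Under 30: 24×28/77 = 8.7273
  Brand Y, 30 or over: 24×49/77 = 15.2727
Contributions (O − E)²/E:
  (15 − 19.2727)²/19.2727 = 0.9472
  (38 − 33.7273)²/33.7273 = 0.5413
  (13 − 8.7273)²/8.7273 = 2.0918
  (11 − 15.2727)²/15.2727 = 1.1953
χ² = 0.9472 + 0.5413 + 2.0918 + 1.1953 = 4.776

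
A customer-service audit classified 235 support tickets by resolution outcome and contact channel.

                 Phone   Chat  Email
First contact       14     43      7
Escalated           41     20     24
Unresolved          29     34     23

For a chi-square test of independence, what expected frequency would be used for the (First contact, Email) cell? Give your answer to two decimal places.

Row total (First contact) = 64; column total (Email) = 54; grand total N = 235.
Expected count = (row total × column total) / N = 64 × 54 / 235 = 14.71.

14.71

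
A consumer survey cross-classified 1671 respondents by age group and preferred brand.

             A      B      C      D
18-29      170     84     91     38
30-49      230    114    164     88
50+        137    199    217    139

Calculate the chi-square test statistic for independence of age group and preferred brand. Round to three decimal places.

Row totals: 383, 596, 692. Column totals: 537, 397, 472, 265. Grand total N = 1671.
Expected counts (row total × column total / N):
  18-29, A: 383×537/1671 = 123.0826
  18-29, B: 383×397/1671 = 90.9940
  18-29, C: 383×472/1671 = 108.1843
  18-29, D: 383×265/1671 = 60.7391
  30-49, A: 596×537/1671 = 191.5332
  30-49, B: 596×397/1671 = 141.5990
  30-49, C: 596×472/1671 = 168.3495
  30-49, D: 596×265/1671 = 94.5183
  50+, A: 692×537/1671 = 222.3842
  50+, B: 692×397/1671 = 164.4069
  50+, C: 692×472/1671 = 195.4662
  50+, D: 692×265/1671 = 109.7427
Contributions (O − E)²/E:
  (170 − 123.0826)²/123.0826 = 17.8843
  (84 − 90.9940)²/90.9940 = 0.5376
  (91 − 108.1843)²/108.1843 = 2.7296
  (38 − 60.7391)²/60.7391 = 8.5129
  (230 − 191.5332)²/191.5332 = 7.7255
  (114 − 141.5990)²/141.5990 = 5.3793
  (164 − 168.3495)²/168.3495 = 0.1124
  (88 − 94.5183)²/94.5183 = 0.4495
  (137 − 222.3842)²/222.3842 = 32.7832
  (199 − 164.4069)²/164.4069 = 7.2788
  (217 − 195.4662)²/195.4662 = 2.3723
  (139 − 109.7427)²/109.7427 = 7.8000
χ² = 17.8843 + 0.5376 + 2.7296 + 8.5129 + 7.7255 + 5.3793 + 0.1124 + 0.4495 + 32.7832 + 7.2788 + 2.3723 + 7.8000 = 93.565

93.565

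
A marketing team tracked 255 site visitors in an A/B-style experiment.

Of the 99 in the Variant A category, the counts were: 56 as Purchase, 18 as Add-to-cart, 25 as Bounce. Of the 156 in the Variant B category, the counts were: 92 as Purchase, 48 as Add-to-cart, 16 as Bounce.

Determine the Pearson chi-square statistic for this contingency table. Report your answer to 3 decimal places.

12.239

Row totals: 99, 156. Column totals: 148, 66, 41. Grand total N = 255.
Expected counts (row total × column total / N):
  Variant A, Purchase: 99×148/255 = 57.4588
  Variant A, Add-to-cart: 99×66/255 = 25.6235
  Variant A, Bounce: 99×41/255 = 15.9176
  Variant B, Purchase: 156×148/255 = 90.5412
  Variant B, Add-to-cart: 156×66/255 = 40.3765
  Variant B, Bounce: 156×41/255 = 25.0824
Contributions (O − E)²/E:
  (56 − 57.4588)²/57.4588 = 0.0370
  (18 − 25.6235)²/25.6235 = 2.2681
  (25 − 15.9176)²/15.9176 = 5.1823
  (92 − 90.5412)²/90.5412 = 0.0235
  (48 − 40.3765)²/40.3765 = 1.4394
  (16 − 25.0824)²/25.0824 = 3.2888
χ² = 0.0370 + 2.2681 + 5.1823 + 0.0235 + 1.4394 + 3.2888 = 12.239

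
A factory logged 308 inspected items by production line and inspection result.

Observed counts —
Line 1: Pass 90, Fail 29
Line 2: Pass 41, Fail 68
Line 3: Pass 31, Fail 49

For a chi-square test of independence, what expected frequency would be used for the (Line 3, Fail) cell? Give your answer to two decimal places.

Row total (Line 3) = 80; column total (Fail) = 146; grand total N = 308.
Expected count = (row total × column total) / N = 80 × 146 / 308 = 37.92.

37.92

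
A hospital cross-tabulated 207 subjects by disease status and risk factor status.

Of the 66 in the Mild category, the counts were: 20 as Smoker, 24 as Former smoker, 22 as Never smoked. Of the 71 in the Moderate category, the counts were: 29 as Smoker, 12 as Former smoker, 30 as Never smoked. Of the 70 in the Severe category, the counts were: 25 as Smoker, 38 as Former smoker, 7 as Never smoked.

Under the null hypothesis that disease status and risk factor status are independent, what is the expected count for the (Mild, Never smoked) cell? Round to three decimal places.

18.812

Row total (Mild) = 66; column total (Never smoked) = 59; grand total N = 207.
Expected count = (row total × column total) / N = 66 × 59 / 207 = 18.812.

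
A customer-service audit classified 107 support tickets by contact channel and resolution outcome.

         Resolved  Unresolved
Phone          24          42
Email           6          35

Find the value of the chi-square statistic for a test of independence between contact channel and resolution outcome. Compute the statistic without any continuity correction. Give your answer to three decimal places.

Row totals: 66, 41. Column totals: 30, 77. Grand total N = 107.
Expected counts (row total × column total / N):
  Phone, Resolved: 66×30/107 = 18.5047
  Phone, Unresolved: 66×77/107 = 47.4953
  Email, Resolved: 41×30/107 = 11.4953
  Email, Unresolved: 41×77/107 = 29.5047
Contributions (O − E)²/E:
  (24 − 18.5047)²/18.5047 = 1.6319
  (42 − 47.4953)²/47.4953 = 0.6358
  (6 − 11.4953)²/11.4953 = 2.6270
  (35 − 29.5047)²/29.5047 = 1.0235
χ² = 1.6319 + 0.6358 + 2.6270 + 1.0235 = 5.918

5.918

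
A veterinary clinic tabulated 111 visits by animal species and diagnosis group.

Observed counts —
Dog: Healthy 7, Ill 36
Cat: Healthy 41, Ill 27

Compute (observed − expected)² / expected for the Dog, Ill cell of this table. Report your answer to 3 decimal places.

Row total (Dog) = 43; column total (Ill) = 63; N = 111.
Expected count E = 43 × 63 / 111 = 24.4054.
Contribution = (O − E)²/E = (36 − 24.4054)² / 24.4054 = 5.508.

5.508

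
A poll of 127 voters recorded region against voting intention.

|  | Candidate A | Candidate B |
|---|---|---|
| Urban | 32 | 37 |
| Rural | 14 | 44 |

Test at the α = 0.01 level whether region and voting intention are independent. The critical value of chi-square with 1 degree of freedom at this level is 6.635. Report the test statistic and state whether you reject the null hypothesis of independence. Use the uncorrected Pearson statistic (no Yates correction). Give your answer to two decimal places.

6.75; reject H₀

Row totals: 69, 58. Column totals: 46, 81. Grand total N = 127.
Expected counts (row total × column total / N):
  Urban, Candidate A: 69×46/127 = 24.992
  Urban, Candidate B: 69×81/127 = 44.008
  Rural, Candidate A: 58×46/127 = 21.008
  Rural, Candidate B: 58×81/127 = 36.992
Contributions (O − E)²/E:
  (32 − 24.992)²/24.992 = 1.9651
  (37 − 44.008)²/44.008 = 1.1160
  (14 − 21.008)²/21.008 = 2.3378
  (44 − 36.992)²/36.992 = 1.3276
χ² = 1.9651 + 1.1160 + 2.3378 + 1.3276 = 6.75
df = (2−1)(2−1) = 1. Since 6.75 > 6.635, reject the null hypothesis of independence at α = 0.01.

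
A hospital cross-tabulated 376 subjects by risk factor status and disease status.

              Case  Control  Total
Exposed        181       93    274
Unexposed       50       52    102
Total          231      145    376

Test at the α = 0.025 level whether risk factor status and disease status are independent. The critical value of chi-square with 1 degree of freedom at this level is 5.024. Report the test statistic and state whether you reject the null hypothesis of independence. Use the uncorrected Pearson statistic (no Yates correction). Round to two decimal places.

9.11; reject H₀

Grand total N = 376.
Expected counts (row total × column total / N):
  Exposed, Case: 274×231/376 = 168.335
  Exposed, Control: 274×145/376 = 105.665
  Unexposed, Case: 102×231/376 = 62.665
  Unexposed, Control: 102×145/376 = 39.335
Contributions (O − E)²/E:
  (181 − 168.335)²/168.335 = 0.9529
  (93 − 105.665)²/105.665 = 1.5180
  (50 − 62.665)²/62.665 = 2.5597
  (52 − 39.335)²/39.335 = 4.0778
χ² = 0.9529 + 1.5180 + 2.5597 + 4.0778 = 9.11
df = (2−1)(2−1) = 1. Since 9.11 > 5.024, reject the null hypothesis of independence at α = 0.025.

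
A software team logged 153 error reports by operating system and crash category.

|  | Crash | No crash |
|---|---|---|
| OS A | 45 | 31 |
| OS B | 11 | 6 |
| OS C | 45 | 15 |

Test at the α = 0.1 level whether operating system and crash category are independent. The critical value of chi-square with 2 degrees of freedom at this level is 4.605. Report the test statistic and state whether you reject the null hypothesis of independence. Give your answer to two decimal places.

Row totals: 76, 17, 60. Column totals: 101, 52. Grand total N = 153.
Expected counts (row total × column total / N):
  OS A, Crash: 76×101/153 = 50.170
  OS A, No crash: 76×52/153 = 25.830
  OS B, Crash: 17×101/153 = 11.222
  OS B, No crash: 17×52/153 = 5.778
  OS C, Crash: 60×101/153 = 39.608
  OS C, No crash: 60×52/153 = 20.392
Contributions (O − E)²/E:
  (45 − 50.170)²/50.170 = 0.5328
  (31 − 25.830)²/25.830 = 1.0348
  (11 − 11.222)²/11.222 = 0.0044
  (6 − 5.778)²/5.778 = 0.0085
  (45 − 39.608)²/39.608 = 0.7340
  (15 − 20.392)²/20.392 = 1.4257
χ² = 0.5328 + 1.0348 + 0.0044 + 0.0085 + 0.7340 + 1.4257 = 3.74
df = (3−1)(2−1) = 2. Since 3.74 < 4.605, fail to reject the null hypothesis of independence at α = 0.1.

3.74; fail to reject H₀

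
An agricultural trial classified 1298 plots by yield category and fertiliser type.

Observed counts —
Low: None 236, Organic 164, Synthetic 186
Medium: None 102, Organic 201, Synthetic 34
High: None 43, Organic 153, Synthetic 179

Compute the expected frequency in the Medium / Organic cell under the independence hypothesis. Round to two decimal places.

134.49

Row total (Medium) = 337; column total (Organic) = 518; grand total N = 1298.
Expected count = (row total × column total) / N = 337 × 518 / 1298 = 134.49.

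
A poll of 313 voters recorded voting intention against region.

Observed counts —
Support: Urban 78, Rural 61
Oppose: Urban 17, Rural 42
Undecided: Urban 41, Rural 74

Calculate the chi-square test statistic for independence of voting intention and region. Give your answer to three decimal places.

17.064

Row totals: 139, 59, 115. Column totals: 136, 177. Grand total N = 313.
Expected counts (row total × column total / N):
  Support, Urban: 139×136/313 = 60.3962
  Support, Rural: 139×177/313 = 78.6038
  Oppose, Urban: 59×136/313 = 25.6358
  Oppose, Rural: 59×177/313 = 33.3642
  Undecided, Urban: 115×136/313 = 49.9681
  Undecided, Rural: 115×177/313 = 65.0319
Contributions (O − E)²/E:
  (78 − 60.3962)²/60.3962 = 5.1310
  (61 − 78.6038)²/78.6038 = 3.9425
  (17 − 25.6358)²/25.6358 = 2.9091
  (42 − 33.3642)²/33.3642 = 2.2352
  (41 − 49.9681)²/49.9681 = 1.6096
  (74 − 65.0319)²/65.0319 = 1.2367
χ² = 5.1310 + 3.9425 + 2.9091 + 2.2352 + 1.6096 + 1.2367 = 17.064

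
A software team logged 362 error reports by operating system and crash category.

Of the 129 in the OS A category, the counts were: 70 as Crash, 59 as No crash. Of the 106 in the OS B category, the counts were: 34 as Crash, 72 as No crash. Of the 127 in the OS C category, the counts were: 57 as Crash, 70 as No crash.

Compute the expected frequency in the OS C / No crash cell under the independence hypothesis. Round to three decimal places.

Row total (OS C) = 127; column total (No crash) = 201; grand total N = 362.
Expected count = (row total × column total) / N = 127 × 201 / 362 = 70.517.

70.517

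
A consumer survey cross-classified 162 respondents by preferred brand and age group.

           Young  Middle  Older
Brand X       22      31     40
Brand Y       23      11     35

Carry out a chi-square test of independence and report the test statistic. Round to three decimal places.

6.466

Row totals: 93, 69. Column totals: 45, 42, 75. Grand total N = 162.
Expected counts (row total × column total / N):
  Brand X, Young: 93×45/162 = 25.8333
  Brand X, Middle: 93×42/162 = 24.1111
  Brand X, Older: 93×75/162 = 43.0556
  Brand Y, Young: 69×45/162 = 19.1667
  Brand Y, Middle: 69×42/162 = 17.8889
  Brand Y, Older: 69×75/162 = 31.9444
Contributions (O − E)²/E:
  (22 − 25.8333)²/25.8333 = 0.5688
  (31 − 24.1111)²/24.1111 = 1.9683
  (40 − 43.0556)²/43.0556 = 0.2169
  (23 − 19.1667)²/19.1667 = 0.7667
  (11 − 17.8889)²/17.8889 = 2.6529
  (35 − 31.9444)²/31.9444 = 0.2923
χ² = 0.5688 + 1.9683 + 0.2169 + 0.7667 + 2.6529 + 0.2923 = 6.466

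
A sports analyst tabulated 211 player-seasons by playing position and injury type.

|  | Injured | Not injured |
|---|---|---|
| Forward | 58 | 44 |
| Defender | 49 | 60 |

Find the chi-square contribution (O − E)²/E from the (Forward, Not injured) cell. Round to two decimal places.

Row total (Forward) = 102; column total (Not injured) = 104; N = 211.
Expected count E = 102 × 104 / 211 = 50.275.
Contribution = (O − E)²/E = (44 − 50.275)² / 50.275 = 0.78.

0.78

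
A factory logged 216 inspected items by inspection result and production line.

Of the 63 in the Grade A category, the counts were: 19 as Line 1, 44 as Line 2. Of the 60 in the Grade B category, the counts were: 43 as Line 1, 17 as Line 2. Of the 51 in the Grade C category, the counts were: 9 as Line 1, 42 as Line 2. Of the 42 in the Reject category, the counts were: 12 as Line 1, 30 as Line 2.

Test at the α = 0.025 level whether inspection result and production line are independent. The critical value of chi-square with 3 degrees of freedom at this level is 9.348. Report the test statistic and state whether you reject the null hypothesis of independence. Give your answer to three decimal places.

40.870; reject H₀

Row totals: 63, 60, 51, 42. Column totals: 83, 133. Grand total N = 216.
Expected counts (row total × column total / N):
  Grade A, Line 1: 63×83/216 = 24.2083
  Grade A, Line 2: 63×133/216 = 38.7917
  Grade B, Line 1: 60×83/216 = 23.0556
  Grade B, Line 2: 60×133/216 = 36.9444
  Grade C, Line 1: 51×83/216 = 19.5972
  Grade C, Line 2: 51×133/216 = 31.4028
  Reject, Line 1: 42×83/216 = 16.1389
  Reject, Line 2: 42×133/216 = 25.8611
Contributions (O − E)²/E:
  (19 − 24.2083)²/24.2083 = 1.1205
  (44 − 38.7917)²/38.7917 = 0.6993
  (43 − 23.0556)²/23.0556 = 17.2530
  (17 − 36.9444)²/36.9444 = 10.7670
  (9 − 19.5972)²/19.5972 = 5.7304
  (42 − 31.4028)²/31.4028 = 3.5761
  (12 − 16.1389)²/16.1389 = 1.0614
  (30 − 25.8611)²/25.8611 = 0.6624
χ² = 1.1205 + 0.6993 + 17.2530 + 10.7670 + 5.7304 + 3.5761 + 1.0614 + 0.6624 = 40.870
df = (4−1)(2−1) = 3. Since 40.870 > 9.348, reject the null hypothesis of independence at α = 0.025.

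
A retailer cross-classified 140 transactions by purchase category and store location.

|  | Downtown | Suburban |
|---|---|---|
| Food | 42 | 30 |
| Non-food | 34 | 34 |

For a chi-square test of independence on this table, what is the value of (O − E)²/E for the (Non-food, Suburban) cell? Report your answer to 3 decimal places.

Row total (Non-food) = 68; column total (Suburban) = 64; N = 140.
Expected count E = 68 × 64 / 140 = 31.0857.
Contribution = (O − E)²/E = (34 − 31.0857)² / 31.0857 = 0.273.

0.273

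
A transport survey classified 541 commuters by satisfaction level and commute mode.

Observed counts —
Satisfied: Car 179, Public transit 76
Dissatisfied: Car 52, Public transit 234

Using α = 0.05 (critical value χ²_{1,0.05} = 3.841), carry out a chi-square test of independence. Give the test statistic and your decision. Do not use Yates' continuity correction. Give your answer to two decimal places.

149.06; reject H₀

Row totals: 255, 286. Column totals: 231, 310. Grand total N = 541.
Expected counts (row total × column total / N):
  Satisfied, Car: 255×231/541 = 108.8817
  Satisfied, Public transit: 255×310/541 = 146.1183
  Dissatisfied, Car: 286×231/541 = 122.1183
  Dissatisfied, Public transit: 286×310/541 = 163.8817
Contributions (O − E)²/E:
  (179 − 108.8817)²/108.8817 = 45.1552
  (76 − 146.1183)²/146.1183 = 33.6479
  (52 − 122.1183)²/122.1183 = 40.2608
  (234 − 163.8817)²/163.8817 = 30.0008
χ² = 45.1552 + 33.6479 + 40.2608 + 30.0008 = 149.06
df = (2−1)(2−1) = 1. Since 149.06 > 3.841, reject the null hypothesis of independence at α = 0.05.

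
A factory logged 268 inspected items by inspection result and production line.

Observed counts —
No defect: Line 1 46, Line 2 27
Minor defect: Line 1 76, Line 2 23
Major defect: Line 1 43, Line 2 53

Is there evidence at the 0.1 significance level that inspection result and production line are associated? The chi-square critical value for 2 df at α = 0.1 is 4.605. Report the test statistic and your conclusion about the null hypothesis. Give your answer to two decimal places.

Row totals: 73, 99, 96. Column totals: 165, 103. Grand total N = 268.
Expected counts (row total × column total / N):
  No defect, Line 1: 73×165/268 = 44.944
  No defect, Line 2: 73×103/268 = 28.056
  Minor defect, Line 1: 99×165/268 = 60.951
  Minor defect, Line 2: 99×103/268 = 38.049
  Major defect, Line 1: 96×165/268 = 59.104
  Major defect, Line 2: 96×103/268 = 36.896
Contributions (O − E)²/E:
  (46 − 44.944)²/44.944 = 0.0248
  (27 − 28.056)²/28.056 = 0.0397
  (76 − 60.951)²/60.951 = 3.7156
  (23 − 38.049)²/38.049 = 5.9521
  (43 − 59.104)²/59.104 = 4.3878
  (53 − 36.896)²/36.896 = 7.0289
χ² = 0.0248 + 0.0397 + 3.7156 + 5.9521 + 4.3878 + 7.0289 = 21.15
df = (3−1)(2−1) = 2. Since 21.15 > 4.605, reject the null hypothesis of independence at α = 0.1.

21.15; reject H₀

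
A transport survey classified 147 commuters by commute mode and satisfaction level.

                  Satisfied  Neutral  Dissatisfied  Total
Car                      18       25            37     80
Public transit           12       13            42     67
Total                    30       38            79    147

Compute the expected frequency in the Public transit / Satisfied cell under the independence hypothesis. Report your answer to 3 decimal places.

Row total (Public transit) = 67; column total (Satisfied) = 30; grand total N = 147.
Expected count = (row total × column total) / N = 67 × 30 / 147 = 13.673.

13.673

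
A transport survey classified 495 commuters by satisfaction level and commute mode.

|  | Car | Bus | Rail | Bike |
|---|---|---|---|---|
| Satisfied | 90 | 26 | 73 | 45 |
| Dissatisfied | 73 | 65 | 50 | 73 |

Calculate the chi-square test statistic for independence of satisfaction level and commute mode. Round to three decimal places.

28.043

Row totals: 234, 261. Column totals: 163, 91, 123, 118. Grand total N = 495.
Expected counts (row total × column total / N):
  Satisfied, Car: 234×163/495 = 77.0545
  Satisfied, Bus: 234×91/495 = 43.0182
  Satisfied, Rail: 234×123/495 = 58.1455
  Satisfied, Bike: 234×118/495 = 55.7818
  Dissatisfied, Car: 261×163/495 = 85.9455
  Dissatisfied, Bus: 261×91/495 = 47.9818
  Dissatisfied, Rail: 261×123/495 = 64.8545
  Dissatisfied, Bike: 261×118/495 = 62.2182
Contributions (O − E)²/E:
  (90 − 77.0545)²/77.0545 = 2.1749
  (26 − 43.0182)²/43.0182 = 6.7325
  (73 − 58.1455)²/58.1455 = 3.7949
  (45 − 55.7818)²/55.7818 = 2.0840
  (73 − 85.9455)²/85.9455 = 1.9499
  (65 − 47.9818)²/47.9818 = 6.0360
  (50 − 64.8545)²/64.8545 = 3.4023
  (73 − 62.2182)²/62.2182 = 1.8684
χ² = 2.1749 + 6.7325 + 3.7949 + 2.0840 + 1.9499 + 6.0360 + 3.4023 + 1.8684 = 28.043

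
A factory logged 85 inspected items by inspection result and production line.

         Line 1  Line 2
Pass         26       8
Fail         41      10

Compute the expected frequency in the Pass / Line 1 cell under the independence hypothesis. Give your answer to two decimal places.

Row total (Pass) = 34; column total (Line 1) = 67; grand total N = 85.
Expected count = (row total × column total) / N = 34 × 67 / 85 = 26.80.

26.80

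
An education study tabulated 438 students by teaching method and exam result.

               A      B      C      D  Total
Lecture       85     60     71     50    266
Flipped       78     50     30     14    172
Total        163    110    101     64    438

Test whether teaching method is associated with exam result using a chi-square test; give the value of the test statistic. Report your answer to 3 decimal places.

Grand total N = 438.
Expected counts (row total × column total / N):
  Lecture, A: 266×163/438 = 98.9909
  Lecture, B: 266×110/438 = 66.8037
  Lecture, C: 266×101/438 = 61.3379
  Lecture, D: 266×64/438 = 38.8676
  Flipped, A: 172×163/438 = 64.0091
  Flipped, B: 172×110/438 = 43.1963
  Flipped, C: 172×101/438 = 39.6621
  Flipped, D: 172×64/438 = 25.1324
Contributions (O − E)²/E:
  (85 − 98.9909)²/98.9909 = 1.9774
  (60 − 66.8037)²/66.8037 = 0.6929
  (71 − 61.3379)²/61.3379 = 1.5220
  (50 − 38.8676)²/38.8676 = 3.1885
  (78 − 64.0091)²/64.0091 = 3.0581
  (50 − 43.1963)²/43.1963 = 1.0716
  (30 − 39.6621)²/39.6621 = 2.3538
  (14 − 25.1324)²/25.1324 = 4.9311
χ² = 1.9774 + 0.6929 + 1.5220 + 3.1885 + 3.0581 + 1.0716 + 2.3538 + 4.9311 = 18.795

18.795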